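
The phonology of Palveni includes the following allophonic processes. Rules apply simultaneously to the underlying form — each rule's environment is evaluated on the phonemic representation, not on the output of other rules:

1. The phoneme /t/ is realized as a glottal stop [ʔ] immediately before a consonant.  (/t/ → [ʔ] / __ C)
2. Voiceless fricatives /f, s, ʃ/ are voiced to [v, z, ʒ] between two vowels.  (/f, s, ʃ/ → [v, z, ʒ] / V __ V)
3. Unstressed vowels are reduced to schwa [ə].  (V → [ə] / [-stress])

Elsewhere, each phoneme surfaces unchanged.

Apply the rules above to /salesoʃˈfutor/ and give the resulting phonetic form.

[sələzəʃˈfutər]

/s/ (word-initial): rule 2 targets it, but not between two vowels → unchanged [s].
/a/ (between /s/ and /l/) occurs in an unstressed syllable → [ə] by rule 3.
/l/ — not in any rule's target class → [l].
/e/ (between /l/ and /s/): in an unstressed syllable, so rule 3 applies → [ə].
/s/ (between /e/ and /o/) occurs between two vowels → [z] by rule 2.
/o/ — between /s/ and /ʃ/, in an unstressed syllable — surfaces as [ə] (rule 3).
/ʃ/ (between /o/ and /f/) fails the environment for rule 2, so it stays [ʃ].
/f/ — between /ʃ/ and /u/; rule 2 does not apply here → [f].
/u/ — between /f/ and /t/; rule 3 does not apply here → [u].
/t/ — between /u/ and /o/; rule 1 does not apply here → [t].
Rule 3 applies to /o/ (between /t/ and /r/: in an unstressed syllable) → [ə].
/r/ stays [r].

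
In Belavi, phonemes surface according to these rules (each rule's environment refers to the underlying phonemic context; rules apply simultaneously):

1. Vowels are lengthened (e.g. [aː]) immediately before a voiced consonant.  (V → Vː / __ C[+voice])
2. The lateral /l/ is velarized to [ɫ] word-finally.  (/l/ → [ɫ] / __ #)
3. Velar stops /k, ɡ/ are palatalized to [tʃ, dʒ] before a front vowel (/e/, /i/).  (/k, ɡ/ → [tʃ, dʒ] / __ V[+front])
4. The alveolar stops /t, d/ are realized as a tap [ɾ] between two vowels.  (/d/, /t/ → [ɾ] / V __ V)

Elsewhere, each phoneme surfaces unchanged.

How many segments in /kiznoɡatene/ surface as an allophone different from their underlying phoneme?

Segments that undergo a rule: /k/ → [tʃ] (rule 3); /i/ → [iː] (rule 1); /o/ → [oː] (rule 1); /t/ → [ɾ] (rule 4); /e/ → [eː] (rule 1).
All other segments surface unchanged.

5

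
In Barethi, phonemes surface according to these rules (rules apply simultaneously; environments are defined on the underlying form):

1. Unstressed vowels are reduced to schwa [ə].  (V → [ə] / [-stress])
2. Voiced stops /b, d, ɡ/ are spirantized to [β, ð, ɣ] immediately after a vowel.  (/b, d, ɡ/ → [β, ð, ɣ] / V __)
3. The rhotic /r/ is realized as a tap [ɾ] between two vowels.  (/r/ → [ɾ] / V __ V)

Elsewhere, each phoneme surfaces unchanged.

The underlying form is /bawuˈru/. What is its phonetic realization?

/b/ (word-initial) fails the environment for rule 2, so it stays [b].
/a/ — between /b/ and /w/, in an unstressed syllable — surfaces as [ə] (rule 1).
/w/ stays [w].
/u/ meets the environment for rule 1 (in an unstressed syllable) → [ə].
/r/ (between /u/ and /u/): between two vowels, so rule 3 applies → [ɾ].
/u/ (word-final) is in the target of rule 1 but the environment (in an unstressed syllable) is not met → [u].

[bəwəˈɾu]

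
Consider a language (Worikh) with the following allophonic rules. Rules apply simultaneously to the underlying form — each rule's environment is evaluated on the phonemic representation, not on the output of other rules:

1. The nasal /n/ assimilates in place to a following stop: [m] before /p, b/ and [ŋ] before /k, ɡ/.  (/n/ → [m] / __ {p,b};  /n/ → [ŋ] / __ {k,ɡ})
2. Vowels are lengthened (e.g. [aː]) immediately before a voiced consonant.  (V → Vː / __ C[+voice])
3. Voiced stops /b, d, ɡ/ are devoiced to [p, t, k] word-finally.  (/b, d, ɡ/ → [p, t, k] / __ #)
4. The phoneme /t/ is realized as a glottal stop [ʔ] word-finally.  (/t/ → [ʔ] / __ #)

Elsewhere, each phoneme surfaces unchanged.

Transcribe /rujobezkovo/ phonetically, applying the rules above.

/r/ stays [r].
/u/ meets the environment for rule 2 (before a voiced consonant) → [uː].
/j/ (between /u/ and /o/): no rule targets it → [j].
/o/ meets the environment for rule 2 (before a voiced consonant) → [oː].
/b/ (between /o/ and /e/) is in the target of rule 3 but the environment (word-finally) is not met → [b].
/e/ — between /b/ and /z/, before a voiced consonant — surfaces as [eː] (rule 2).
/z/ (between /e/ and /k/) is unaffected → [z].
/k/ (between /z/ and /o/): no rule targets it → [k].
/o/ — between /k/ and /v/, before a voiced consonant — surfaces as [oː] (rule 2).
/v/ stays [v].
/o/ (word-final) is in the target of rule 2 but the environment (before a voiced consonant) is not met → [o].

[ruːjoːbeːzkoːvo]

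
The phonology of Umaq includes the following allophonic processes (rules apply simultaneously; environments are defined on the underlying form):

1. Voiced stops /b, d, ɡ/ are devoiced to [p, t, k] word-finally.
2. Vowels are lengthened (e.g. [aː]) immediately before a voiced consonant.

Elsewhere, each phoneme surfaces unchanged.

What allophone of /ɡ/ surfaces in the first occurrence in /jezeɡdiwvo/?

[ɡ]

/ɡ/ (between /e/ and /d/) fails the environment for rule 1, so it stays [ɡ].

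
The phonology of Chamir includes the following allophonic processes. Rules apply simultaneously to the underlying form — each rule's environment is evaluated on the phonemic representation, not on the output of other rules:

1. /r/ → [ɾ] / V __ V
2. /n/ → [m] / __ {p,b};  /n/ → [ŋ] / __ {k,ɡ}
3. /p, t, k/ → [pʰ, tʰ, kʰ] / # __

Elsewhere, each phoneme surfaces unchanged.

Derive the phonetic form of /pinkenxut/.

/p/ (word-initial) occurs word-initially → [pʰ] by rule 3.
/i/ (between /p/ and /n/) is unaffected → [i].
Rule 2 applies to /n/ (between /i/ and /k/: before a labial or velar stop) → [ŋ].
/k/ (between /n/ and /e/) is in the target of rule 3 but the environment (word-initially) is not met → [k].
/e/ stays [e].
/n/ (between /e/ and /x/) is in the target of rule 2 but the environment (before a labial or velar stop) is not met → [n].
/x/ — not in any rule's target class → [x].
/u/ stays [u].
/t/ (word-final) fails the environment for rule 3, so it stays [t].

[pʰiŋkenxut]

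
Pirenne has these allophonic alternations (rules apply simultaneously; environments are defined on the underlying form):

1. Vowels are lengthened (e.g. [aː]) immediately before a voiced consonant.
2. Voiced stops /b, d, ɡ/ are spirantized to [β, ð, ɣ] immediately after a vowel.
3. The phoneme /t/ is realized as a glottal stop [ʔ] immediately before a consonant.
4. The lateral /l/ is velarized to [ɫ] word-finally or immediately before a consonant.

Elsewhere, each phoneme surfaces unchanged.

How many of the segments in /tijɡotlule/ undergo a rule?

3

Segments that undergo a rule: /i/ → [iː] (rule 1); /t/ → [ʔ] (rule 3); /u/ → [uː] (rule 1).
All other segments surface unchanged.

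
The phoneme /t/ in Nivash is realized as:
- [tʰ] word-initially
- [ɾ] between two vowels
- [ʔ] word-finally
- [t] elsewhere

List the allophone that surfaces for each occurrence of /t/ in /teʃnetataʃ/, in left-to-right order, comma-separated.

[tʰ], [ɾ], [ɾ]

Occurrence 1 (position 1): word-initially → [tʰ].
Occurrence 2 (position 6): between two vowels → [ɾ].
Occurrence 3 (position 8): between two vowels → [ɾ].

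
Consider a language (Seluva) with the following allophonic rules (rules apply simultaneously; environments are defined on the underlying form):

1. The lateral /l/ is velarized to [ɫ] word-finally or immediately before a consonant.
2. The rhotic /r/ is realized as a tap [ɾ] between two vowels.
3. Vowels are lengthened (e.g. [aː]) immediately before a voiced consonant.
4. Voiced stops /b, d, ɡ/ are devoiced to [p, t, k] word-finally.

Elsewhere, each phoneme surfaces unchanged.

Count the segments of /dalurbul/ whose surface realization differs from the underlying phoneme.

Segments that undergo a rule: /a/ → [aː] (rule 3); /u/ → [uː] (rule 3); /u/ → [uː] (rule 3); /l/ → [ɫ] (rule 1).
All other segments surface unchanged.

4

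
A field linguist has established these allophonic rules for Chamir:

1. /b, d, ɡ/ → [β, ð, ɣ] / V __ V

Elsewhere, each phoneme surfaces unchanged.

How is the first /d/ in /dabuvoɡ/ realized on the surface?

[d]

/d/ — word-initial; rule 1 does not apply here → [d].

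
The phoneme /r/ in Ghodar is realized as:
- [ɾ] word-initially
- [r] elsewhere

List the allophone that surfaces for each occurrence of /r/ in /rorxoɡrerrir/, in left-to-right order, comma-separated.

Occurrence 1 (position 1): word-initially → [ɾ].
Occurrence 2 (position 3): no conditioning environment matches → elsewhere allophone [r].
Occurrence 3 (position 7): no conditioning environment matches → elsewhere allophone [r].
Occurrence 4 (position 9): no conditioning environment matches → elsewhere allophone [r].
Occurrence 5 (position 10): no conditioning environment matches → elsewhere allophone [r].
Occurrence 6 (position 12): no conditioning environment matches → elsewhere allophone [r].

[ɾ], [r], [r], [r], [r], [r]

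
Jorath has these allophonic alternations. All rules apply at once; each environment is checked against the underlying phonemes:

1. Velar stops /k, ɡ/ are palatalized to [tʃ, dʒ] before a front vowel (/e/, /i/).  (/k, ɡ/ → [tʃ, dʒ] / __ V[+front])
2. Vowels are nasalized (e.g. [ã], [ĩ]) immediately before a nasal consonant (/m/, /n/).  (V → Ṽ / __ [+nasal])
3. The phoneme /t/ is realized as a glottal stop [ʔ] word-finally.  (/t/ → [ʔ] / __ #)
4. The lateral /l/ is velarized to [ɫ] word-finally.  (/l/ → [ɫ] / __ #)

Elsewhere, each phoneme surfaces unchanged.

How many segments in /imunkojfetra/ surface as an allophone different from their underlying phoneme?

Segments that undergo a rule: /i/ → [ĩ] (rule 2); /u/ → [ũ] (rule 2).
All other segments surface unchanged.

2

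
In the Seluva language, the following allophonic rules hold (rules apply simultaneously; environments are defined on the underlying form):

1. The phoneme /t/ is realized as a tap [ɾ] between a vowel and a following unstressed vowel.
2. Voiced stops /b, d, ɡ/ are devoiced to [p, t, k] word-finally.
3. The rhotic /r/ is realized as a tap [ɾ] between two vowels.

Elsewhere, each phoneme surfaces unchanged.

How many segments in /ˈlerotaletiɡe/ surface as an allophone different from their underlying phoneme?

Segments that undergo a rule: /r/ → [ɾ] (rule 3); /t/ → [ɾ] (rule 1); /t/ → [ɾ] (rule 1).
All other segments surface unchanged.

3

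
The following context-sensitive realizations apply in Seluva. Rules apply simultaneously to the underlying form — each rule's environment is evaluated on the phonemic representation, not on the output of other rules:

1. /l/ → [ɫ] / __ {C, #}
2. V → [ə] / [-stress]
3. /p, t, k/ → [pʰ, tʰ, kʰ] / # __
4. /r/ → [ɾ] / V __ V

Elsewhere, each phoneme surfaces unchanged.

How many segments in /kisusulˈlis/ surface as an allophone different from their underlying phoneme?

Segments that undergo a rule: /k/ → [kʰ] (rule 3); /i/ → [ə] (rule 2); /u/ → [ə] (rule 2); /u/ → [ə] (rule 2); /l/ → [ɫ] (rule 1).
All other segments surface unchanged.

5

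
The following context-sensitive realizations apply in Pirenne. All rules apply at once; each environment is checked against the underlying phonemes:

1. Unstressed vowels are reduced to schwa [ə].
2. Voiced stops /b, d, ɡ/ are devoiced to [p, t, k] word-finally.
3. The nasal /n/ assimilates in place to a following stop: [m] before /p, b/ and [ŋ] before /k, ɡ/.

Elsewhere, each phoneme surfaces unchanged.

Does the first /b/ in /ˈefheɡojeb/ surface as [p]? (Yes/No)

/b/ (word-final) occurs word-finally → [p] by rule 2.
The actual realization is [p], which matches [p].

Yes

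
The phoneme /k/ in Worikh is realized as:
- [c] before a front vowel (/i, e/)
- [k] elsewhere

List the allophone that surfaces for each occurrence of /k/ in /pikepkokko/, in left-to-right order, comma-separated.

Occurrence 1 (position 3): before a front vowel → [c].
Occurrence 2 (position 6): no conditioning environment matches → elsewhere allophone [k].
Occurrence 3 (position 8): no conditioning environment matches → elsewhere allophone [k].
Occurrence 4 (position 9): no conditioning environment matches → elsewhere allophone [k].

[c], [k], [k], [k]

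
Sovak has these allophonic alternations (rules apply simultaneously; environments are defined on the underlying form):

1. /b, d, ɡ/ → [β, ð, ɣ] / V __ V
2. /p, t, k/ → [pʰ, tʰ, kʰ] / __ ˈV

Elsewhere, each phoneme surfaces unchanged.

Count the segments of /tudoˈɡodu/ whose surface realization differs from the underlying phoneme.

3

Segments that undergo a rule: /d/ → [ð] (rule 1); /ɡ/ → [ɣ] (rule 1); /d/ → [ð] (rule 1).
All other segments surface unchanged.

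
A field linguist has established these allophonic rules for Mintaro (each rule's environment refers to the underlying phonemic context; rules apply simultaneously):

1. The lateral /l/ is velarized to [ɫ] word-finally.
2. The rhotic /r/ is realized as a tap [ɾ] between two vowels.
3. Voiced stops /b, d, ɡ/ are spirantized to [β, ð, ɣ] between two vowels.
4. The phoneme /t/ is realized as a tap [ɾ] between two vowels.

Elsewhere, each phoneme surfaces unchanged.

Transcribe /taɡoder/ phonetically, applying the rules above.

/t/ (word-initial) is in the target of rule 4 but the environment (between two vowels) is not met → [t].
/a/ (between /t/ and /ɡ/): no rule targets it → [a].
/ɡ/ (between /a/ and /o/): between two vowels, so rule 3 applies → [ɣ].
/o/ stays [o].
/d/ (between /o/ and /e/): between two vowels, so rule 3 applies → [ð].
/e/ (between /d/ and /r/) is unaffected → [e].
/r/ (word-final): rule 2 targets it, but not between two vowels → unchanged [r].

[taɣoðer]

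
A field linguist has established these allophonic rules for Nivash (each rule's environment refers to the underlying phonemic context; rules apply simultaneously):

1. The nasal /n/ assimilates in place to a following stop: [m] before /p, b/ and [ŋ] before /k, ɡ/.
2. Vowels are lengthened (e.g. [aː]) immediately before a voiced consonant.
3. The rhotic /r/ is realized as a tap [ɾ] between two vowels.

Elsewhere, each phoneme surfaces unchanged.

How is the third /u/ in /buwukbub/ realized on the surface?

/u/ (between /b/ and /b/) occurs before a voiced consonant → [uː] by rule 2.

[uː]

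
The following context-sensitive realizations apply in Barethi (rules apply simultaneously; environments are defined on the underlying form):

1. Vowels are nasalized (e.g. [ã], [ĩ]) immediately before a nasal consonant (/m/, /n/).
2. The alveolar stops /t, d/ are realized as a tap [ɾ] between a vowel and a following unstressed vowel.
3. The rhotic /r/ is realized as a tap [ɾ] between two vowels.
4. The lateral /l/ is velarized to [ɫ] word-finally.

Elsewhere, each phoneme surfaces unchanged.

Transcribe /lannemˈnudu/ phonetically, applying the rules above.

/l/ — word-initial; rule 4 does not apply here → [l].
Rule 1 applies to /a/ (between /l/ and /n/: before a nasal consonant) → [ã].
/n/ — not in any rule's target class → [n].
/n/ — not in any rule's target class → [n].
/e/ — between /n/ and /m/, before a nasal consonant — surfaces as [ẽ] (rule 1).
/m/ (between /e/ and /n/): no rule targets it → [m].
/n/ stays [n].
/u/ (between /n/ and /d/) fails the environment for rule 1, so it stays [u].
Rule 2 applies to /d/ (between /u/ and /u/: between a vowel and a following unstressed vowel) → [ɾ].
/u/ (word-final) is in the target of rule 1 but the environment (before a nasal consonant) is not met → [u].

[lãnnẽmˈnuɾu]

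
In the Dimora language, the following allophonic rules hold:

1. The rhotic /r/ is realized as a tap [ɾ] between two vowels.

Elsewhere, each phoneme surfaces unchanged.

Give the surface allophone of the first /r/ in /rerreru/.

[r]

/r/ (word-initial) is in the target of rule 1 but the environment (between two vowels) is not met → [r].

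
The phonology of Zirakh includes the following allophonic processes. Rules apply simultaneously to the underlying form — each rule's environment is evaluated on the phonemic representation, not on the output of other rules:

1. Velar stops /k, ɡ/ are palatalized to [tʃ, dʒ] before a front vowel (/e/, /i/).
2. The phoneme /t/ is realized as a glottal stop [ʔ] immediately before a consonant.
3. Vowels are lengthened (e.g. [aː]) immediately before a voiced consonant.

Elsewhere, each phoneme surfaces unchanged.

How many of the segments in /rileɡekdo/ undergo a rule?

Segments that undergo a rule: /i/ → [iː] (rule 3); /e/ → [eː] (rule 3); /ɡ/ → [dʒ] (rule 1).
All other segments surface unchanged.

3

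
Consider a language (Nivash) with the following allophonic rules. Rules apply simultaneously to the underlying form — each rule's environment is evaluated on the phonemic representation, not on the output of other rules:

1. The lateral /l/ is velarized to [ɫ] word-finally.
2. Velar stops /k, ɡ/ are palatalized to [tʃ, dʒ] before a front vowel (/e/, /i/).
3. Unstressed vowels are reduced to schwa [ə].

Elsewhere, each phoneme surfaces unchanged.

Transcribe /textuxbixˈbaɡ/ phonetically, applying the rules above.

[təxtəxbəxˈbaɡ]

/t/ stays [t].
/e/ (between /t/ and /x/): in an unstressed syllable, so rule 3 applies → [ə].
/x/ (between /e/ and /t/): no rule targets it → [x].
/t/ (between /x/ and /u/): no rule targets it → [t].
/u/ (between /t/ and /x/): in an unstressed syllable, so rule 3 applies → [ə].
/x/ (between /u/ and /b/): no rule targets it → [x].
/b/ stays [b].
Rule 3 applies to /i/ (between /b/ and /x/: in an unstressed syllable) → [ə].
/x/ (between /i/ and /b/) is unaffected → [x].
/b/ (between /x/ and /a/): no rule targets it → [b].
/a/ (between /b/ and /ɡ/): rule 3 targets it, but not in an unstressed syllable → unchanged [a].
/ɡ/ (word-final): rule 2 targets it, but not before a front vowel → unchanged [ɡ].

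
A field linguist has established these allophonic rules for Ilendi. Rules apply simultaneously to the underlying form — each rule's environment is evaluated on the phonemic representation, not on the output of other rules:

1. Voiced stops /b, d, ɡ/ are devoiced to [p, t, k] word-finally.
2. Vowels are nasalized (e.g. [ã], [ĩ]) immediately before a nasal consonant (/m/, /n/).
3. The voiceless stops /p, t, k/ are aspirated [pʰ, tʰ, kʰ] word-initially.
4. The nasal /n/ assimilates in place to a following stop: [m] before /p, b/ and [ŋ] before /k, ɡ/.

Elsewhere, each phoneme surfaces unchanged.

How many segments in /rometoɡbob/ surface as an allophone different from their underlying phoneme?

Segments that undergo a rule: /o/ → [õ] (rule 2); /b/ → [p] (rule 1).
All other segments surface unchanged.

2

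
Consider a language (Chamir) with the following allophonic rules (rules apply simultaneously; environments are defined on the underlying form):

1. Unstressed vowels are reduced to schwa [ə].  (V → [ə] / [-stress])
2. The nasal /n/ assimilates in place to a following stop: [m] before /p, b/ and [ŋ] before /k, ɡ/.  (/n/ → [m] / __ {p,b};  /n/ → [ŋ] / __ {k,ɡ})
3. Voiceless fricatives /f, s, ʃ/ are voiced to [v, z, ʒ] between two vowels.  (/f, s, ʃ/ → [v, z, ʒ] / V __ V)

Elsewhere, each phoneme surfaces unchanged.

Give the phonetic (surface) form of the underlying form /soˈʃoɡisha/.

[səˈʒoɡəshə]

/s/ (word-initial) is in the target of rule 3 but the environment (between two vowels) is not met → [s].
/o/ meets the environment for rule 1 (in an unstressed syllable) → [ə].
/ʃ/ meets the environment for rule 3 (between two vowels) → [ʒ].
/o/ (between /ʃ/ and /ɡ/) fails the environment for rule 1, so it stays [o].
/ɡ/ stays [ɡ].
/i/ meets the environment for rule 1 (in an unstressed syllable) → [ə].
/s/ — between /i/ and /h/; rule 3 does not apply here → [s].
/h/ (between /s/ and /a/) is unaffected → [h].
/a/ (word-final): in an unstressed syllable, so rule 1 applies → [ə].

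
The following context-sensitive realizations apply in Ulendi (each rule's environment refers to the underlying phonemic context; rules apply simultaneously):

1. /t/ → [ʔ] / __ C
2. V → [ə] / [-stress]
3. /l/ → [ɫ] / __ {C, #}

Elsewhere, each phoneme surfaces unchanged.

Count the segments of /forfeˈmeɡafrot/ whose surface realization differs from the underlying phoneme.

Segments that undergo a rule: /o/ → [ə] (rule 2); /e/ → [ə] (rule 2); /a/ → [ə] (rule 2); /o/ → [ə] (rule 2).
All other segments surface unchanged.

4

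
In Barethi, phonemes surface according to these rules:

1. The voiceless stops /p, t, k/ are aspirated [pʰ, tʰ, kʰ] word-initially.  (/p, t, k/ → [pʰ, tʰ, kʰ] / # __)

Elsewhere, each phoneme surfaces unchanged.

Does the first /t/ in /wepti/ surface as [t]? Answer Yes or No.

Yes

/t/ — between /p/ and /i/; rule 1 does not apply here → [t].
The actual realization is [t], which matches [t].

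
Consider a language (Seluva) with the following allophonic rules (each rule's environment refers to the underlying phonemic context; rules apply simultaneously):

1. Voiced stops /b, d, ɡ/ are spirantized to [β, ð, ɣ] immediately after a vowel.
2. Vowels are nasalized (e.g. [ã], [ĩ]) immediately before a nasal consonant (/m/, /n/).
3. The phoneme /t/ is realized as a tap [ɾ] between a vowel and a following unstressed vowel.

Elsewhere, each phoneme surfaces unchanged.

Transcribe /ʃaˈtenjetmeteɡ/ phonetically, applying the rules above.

[ʃaˈtẽnjetmeɾeɣ]

/ʃ/ (word-initial): no rule targets it → [ʃ].
/a/ (between /ʃ/ and /t/) is in the target of rule 2 but the environment (before a nasal consonant) is not met → [a].
/t/ (between /a/ and /e/): rule 3 targets it, but not between a vowel and a following unstressed vowel → unchanged [t].
/e/ (between /t/ and /n/): before a nasal consonant, so rule 2 applies → [ẽ].
/n/ (between /e/ and /j/) is unaffected → [n].
/j/ — not in any rule's target class → [j].
/e/ (between /j/ and /t/) is in the target of rule 2 but the environment (before a nasal consonant) is not met → [e].
/t/ (between /e/ and /m/) is in the target of rule 3 but the environment (between a vowel and a following unstressed vowel) is not met → [t].
/m/ (between /t/ and /e/) is unaffected → [m].
/e/ — between /m/ and /t/; rule 2 does not apply here → [e].
Rule 3 applies to /t/ (between /e/ and /e/: between a vowel and a following unstressed vowel) → [ɾ].
/e/ (between /t/ and /ɡ/) fails the environment for rule 2, so it stays [e].
/ɡ/ meets the environment for rule 1 (immediately after a vowel) → [ɣ].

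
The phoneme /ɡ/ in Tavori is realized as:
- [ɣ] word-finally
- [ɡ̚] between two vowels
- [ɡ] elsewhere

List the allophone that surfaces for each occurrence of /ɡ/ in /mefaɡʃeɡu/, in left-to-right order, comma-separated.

Occurrence 1 (position 5): no conditioning environment matches → elsewhere allophone [ɡ].
Occurrence 2 (position 8): between two vowels → [ɡ̚].

[ɡ], [ɡ̚]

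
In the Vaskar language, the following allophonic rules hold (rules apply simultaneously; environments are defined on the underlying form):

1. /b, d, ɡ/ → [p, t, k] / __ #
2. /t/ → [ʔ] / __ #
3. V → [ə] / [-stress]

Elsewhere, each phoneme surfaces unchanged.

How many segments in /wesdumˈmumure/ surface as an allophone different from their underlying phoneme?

Segments that undergo a rule: /e/ → [ə] (rule 3); /u/ → [ə] (rule 3); /u/ → [ə] (rule 3); /e/ → [ə] (rule 3).
All other segments surface unchanged.

4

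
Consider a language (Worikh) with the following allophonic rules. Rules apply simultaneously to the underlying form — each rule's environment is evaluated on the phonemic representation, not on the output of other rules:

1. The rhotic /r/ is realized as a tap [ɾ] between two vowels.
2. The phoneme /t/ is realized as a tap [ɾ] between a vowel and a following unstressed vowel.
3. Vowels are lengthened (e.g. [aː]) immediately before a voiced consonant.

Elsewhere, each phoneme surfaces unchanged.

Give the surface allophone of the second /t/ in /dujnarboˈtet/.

[t]

/t/ (word-final): rule 2 targets it, but not between a vowel and a following unstressed vowel → unchanged [t].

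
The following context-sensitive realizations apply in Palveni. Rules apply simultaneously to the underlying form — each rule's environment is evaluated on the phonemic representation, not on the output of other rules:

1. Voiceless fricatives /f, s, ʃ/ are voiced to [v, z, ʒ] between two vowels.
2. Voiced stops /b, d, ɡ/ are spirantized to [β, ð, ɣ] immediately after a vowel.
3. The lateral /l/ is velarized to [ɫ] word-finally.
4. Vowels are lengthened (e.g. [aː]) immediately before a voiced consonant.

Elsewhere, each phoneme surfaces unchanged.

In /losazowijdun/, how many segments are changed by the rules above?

5

Segments that undergo a rule: /s/ → [z] (rule 1); /a/ → [aː] (rule 4); /o/ → [oː] (rule 4); /i/ → [iː] (rule 4); /u/ → [uː] (rule 4).
All other segments surface unchanged.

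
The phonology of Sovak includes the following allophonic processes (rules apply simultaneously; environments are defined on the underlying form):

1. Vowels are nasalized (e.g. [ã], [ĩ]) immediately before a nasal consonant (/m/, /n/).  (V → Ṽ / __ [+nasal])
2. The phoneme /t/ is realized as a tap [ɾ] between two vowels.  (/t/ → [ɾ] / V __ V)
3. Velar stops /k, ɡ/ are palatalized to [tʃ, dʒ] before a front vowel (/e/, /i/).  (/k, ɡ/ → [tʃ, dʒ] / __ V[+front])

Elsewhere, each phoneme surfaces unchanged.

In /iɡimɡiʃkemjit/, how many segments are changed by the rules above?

5

Segments that undergo a rule: /ɡ/ → [dʒ] (rule 3); /i/ → [ĩ] (rule 1); /ɡ/ → [dʒ] (rule 3); /k/ → [tʃ] (rule 3); /e/ → [ẽ] (rule 1).
All other segments surface unchanged.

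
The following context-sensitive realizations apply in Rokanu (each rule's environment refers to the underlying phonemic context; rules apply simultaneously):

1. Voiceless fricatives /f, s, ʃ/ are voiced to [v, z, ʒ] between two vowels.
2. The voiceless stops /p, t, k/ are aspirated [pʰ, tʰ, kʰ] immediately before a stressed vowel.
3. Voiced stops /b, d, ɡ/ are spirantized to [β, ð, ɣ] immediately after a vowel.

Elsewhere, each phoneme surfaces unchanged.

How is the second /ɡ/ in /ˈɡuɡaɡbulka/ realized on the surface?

Rule 3 applies to /ɡ/ (between /u/ and /a/: immediately after a vowel) → [ɣ].

[ɣ]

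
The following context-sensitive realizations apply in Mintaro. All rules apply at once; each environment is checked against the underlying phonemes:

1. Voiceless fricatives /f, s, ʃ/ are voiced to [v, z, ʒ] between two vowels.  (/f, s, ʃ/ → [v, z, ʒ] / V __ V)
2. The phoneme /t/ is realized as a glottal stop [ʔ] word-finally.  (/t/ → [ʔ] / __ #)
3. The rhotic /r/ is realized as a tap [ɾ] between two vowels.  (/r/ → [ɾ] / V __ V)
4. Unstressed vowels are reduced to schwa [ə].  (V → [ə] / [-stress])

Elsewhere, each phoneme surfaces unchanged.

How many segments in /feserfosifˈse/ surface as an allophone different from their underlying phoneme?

Segments that undergo a rule: /e/ → [ə] (rule 4); /s/ → [z] (rule 1); /e/ → [ə] (rule 4); /o/ → [ə] (rule 4); /s/ → [z] (rule 1); /i/ → [ə] (rule 4).
All other segments surface unchanged.

6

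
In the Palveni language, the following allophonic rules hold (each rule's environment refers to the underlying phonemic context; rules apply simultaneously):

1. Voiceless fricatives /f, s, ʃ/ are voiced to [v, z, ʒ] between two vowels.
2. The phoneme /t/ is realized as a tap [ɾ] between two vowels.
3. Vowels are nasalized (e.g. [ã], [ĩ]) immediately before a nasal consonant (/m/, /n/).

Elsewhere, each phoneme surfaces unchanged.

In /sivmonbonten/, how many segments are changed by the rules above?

3

Segments that undergo a rule: /o/ → [õ] (rule 3); /o/ → [õ] (rule 3); /e/ → [ẽ] (rule 3).
All other segments surface unchanged.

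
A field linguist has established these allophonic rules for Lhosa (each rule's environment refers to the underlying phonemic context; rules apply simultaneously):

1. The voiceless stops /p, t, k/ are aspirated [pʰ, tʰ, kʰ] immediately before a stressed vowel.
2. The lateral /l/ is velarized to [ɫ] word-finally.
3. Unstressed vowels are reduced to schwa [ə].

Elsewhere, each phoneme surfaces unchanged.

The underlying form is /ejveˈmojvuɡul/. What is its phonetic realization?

[əjvəˈmojvəɡəɫ]

Rule 3 applies to /e/ (word-initial: in an unstressed syllable) → [ə].
/j/ (between /e/ and /v/) is unaffected → [j].
/v/ stays [v].
/e/ — between /v/ and /m/, in an unstressed syllable — surfaces as [ə] (rule 3).
/m/ — not in any rule's target class → [m].
/o/ (between /m/ and /j/): rule 3 targets it, but not in an unstressed syllable → unchanged [o].
/j/ stays [j].
/v/ stays [v].
/u/ (between /v/ and /ɡ/) occurs in an unstressed syllable → [ə] by rule 3.
/ɡ/ (between /u/ and /u/): no rule targets it → [ɡ].
/u/ (between /ɡ/ and /l/) occurs in an unstressed syllable → [ə] by rule 3.
/l/ (word-final): word-finally, so rule 2 applies → [ɫ].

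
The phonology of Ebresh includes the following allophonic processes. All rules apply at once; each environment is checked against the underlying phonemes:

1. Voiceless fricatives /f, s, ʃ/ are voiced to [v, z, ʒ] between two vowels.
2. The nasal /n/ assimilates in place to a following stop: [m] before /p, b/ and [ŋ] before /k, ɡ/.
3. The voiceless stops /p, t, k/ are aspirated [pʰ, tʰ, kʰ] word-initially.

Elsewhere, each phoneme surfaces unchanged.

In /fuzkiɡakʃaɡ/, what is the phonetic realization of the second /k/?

[k]

/k/ (between /a/ and /ʃ/) fails the environment for rule 3, so it stays [k].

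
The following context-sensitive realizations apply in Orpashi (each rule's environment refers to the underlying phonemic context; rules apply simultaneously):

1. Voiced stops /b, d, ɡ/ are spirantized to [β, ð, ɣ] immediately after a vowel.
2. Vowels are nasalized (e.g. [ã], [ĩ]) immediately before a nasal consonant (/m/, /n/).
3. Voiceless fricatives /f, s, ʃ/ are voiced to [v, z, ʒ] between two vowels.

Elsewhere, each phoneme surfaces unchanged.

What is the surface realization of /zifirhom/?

[zivirhõm]

/z/ stays [z].
/i/ — between /z/ and /f/; rule 2 does not apply here → [i].
/f/ (between /i/ and /i/): between two vowels, so rule 3 applies → [v].
/i/ (between /f/ and /r/): rule 2 targets it, but not before a nasal consonant → unchanged [i].
/r/ stays [r].
/h/ — not in any rule's target class → [h].
Rule 2 applies to /o/ (between /h/ and /m/: before a nasal consonant) → [õ].
/m/ — not in any rule's target class → [m].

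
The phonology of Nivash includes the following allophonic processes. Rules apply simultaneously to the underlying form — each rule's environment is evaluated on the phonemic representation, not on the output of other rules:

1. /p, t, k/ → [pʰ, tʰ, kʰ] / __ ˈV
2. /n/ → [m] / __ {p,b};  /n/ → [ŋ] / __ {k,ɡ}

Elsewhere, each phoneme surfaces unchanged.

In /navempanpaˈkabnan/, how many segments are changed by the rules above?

Segments that undergo a rule: /n/ → [m] (rule 2); /k/ → [kʰ] (rule 1).
All other segments surface unchanged.

2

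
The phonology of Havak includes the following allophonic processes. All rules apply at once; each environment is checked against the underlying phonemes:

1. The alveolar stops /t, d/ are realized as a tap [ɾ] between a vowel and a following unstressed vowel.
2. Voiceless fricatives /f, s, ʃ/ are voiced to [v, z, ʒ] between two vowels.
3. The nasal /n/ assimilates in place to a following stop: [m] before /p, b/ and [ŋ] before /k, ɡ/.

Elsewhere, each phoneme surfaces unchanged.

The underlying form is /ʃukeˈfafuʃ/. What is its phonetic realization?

[ʃukeˈvavuʃ]

/ʃ/ — word-initial; rule 2 does not apply here → [ʃ].
/u/ (between /ʃ/ and /k/) is unaffected → [u].
/k/ (between /u/ and /e/): no rule targets it → [k].
/e/ — not in any rule's target class → [e].
Rule 2 applies to /f/ (between /e/ and /a/: between two vowels) → [v].
/a/ stays [a].
Rule 2 applies to /f/ (between /a/ and /u/: between two vowels) → [v].
/u/ stays [u].
/ʃ/ — word-final; rule 2 does not apply here → [ʃ].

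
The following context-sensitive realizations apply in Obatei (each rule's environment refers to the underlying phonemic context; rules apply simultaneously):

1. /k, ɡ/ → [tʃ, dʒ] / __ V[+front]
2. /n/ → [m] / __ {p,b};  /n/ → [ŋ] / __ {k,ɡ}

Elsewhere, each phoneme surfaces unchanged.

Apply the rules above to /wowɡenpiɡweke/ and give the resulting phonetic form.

/w/ (word-initial) is unaffected → [w].
/o/ (between /w/ and /w/) is unaffected → [o].
/w/ (between /o/ and /ɡ/) is unaffected → [w].
/ɡ/ (between /w/ and /e/): before a front vowel, so rule 1 applies → [dʒ].
/e/ (between /ɡ/ and /n/) is unaffected → [e].
/n/ (between /e/ and /p/) occurs before a labial or velar stop → [m] by rule 2.
/p/ (between /n/ and /i/) is unaffected → [p].
/i/ (between /p/ and /ɡ/): no rule targets it → [i].
/ɡ/ (between /i/ and /w/) is in the target of rule 1 but the environment (before a front vowel) is not met → [ɡ].
/w/ stays [w].
/e/ (between /w/ and /k/) is unaffected → [e].
Rule 1 applies to /k/ (between /e/ and /e/: before a front vowel) → [tʃ].
/e/ (word-final): no rule targets it → [e].

[wowdʒempiɡwetʃe]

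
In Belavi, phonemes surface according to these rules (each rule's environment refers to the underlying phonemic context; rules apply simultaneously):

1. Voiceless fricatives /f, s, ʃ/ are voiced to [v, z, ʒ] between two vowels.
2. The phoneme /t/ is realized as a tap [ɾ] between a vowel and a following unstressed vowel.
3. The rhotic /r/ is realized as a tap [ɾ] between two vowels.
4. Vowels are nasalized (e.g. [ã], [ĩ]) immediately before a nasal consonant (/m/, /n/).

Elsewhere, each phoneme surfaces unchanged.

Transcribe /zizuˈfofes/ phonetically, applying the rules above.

[zizuˈvoves]

/z/ — not in any rule's target class → [z].
/i/ (between /z/ and /z/) is in the target of rule 4 but the environment (before a nasal consonant) is not met → [i].
/z/ (between /i/ and /u/) is unaffected → [z].
/u/ (between /z/ and /f/) fails the environment for rule 4, so it stays [u].
Rule 1 applies to /f/ (between /u/ and /o/: between two vowels) → [v].
/o/ (between /f/ and /f/) is in the target of rule 4 but the environment (before a nasal consonant) is not met → [o].
Rule 1 applies to /f/ (between /o/ and /e/: between two vowels) → [v].
/e/ (between /f/ and /s/) is in the target of rule 4 but the environment (before a nasal consonant) is not met → [e].
/s/ (word-final) fails the environment for rule 1, so it stays [s].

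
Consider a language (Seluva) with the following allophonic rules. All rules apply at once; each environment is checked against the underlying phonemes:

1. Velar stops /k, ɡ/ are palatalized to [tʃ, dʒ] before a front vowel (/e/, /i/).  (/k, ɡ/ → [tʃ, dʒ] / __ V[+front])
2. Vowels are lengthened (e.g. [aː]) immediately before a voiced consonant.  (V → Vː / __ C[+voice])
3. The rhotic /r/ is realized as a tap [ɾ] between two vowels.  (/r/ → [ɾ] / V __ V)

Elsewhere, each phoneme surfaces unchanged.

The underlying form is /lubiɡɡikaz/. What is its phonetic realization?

Rule 2 applies to /u/ (between /l/ and /b/: before a voiced consonant) → [uː].
/i/ (between /b/ and /ɡ/): before a voiced consonant, so rule 2 applies → [iː].
/ɡ/ (between /i/ and /ɡ/) fails the environment for rule 1, so it stays [ɡ].
/ɡ/ (between /ɡ/ and /i/): before a front vowel, so rule 1 applies → [dʒ].
/i/ (between /ɡ/ and /k/) is in the target of rule 2 but the environment (before a voiced consonant) is not met → [i].
/k/ (between /i/ and /a/): rule 1 targets it, but not before a front vowel → unchanged [k].
/a/ meets the environment for rule 2 (before a voiced consonant) → [aː].

[luːbiːɡdʒikaːz]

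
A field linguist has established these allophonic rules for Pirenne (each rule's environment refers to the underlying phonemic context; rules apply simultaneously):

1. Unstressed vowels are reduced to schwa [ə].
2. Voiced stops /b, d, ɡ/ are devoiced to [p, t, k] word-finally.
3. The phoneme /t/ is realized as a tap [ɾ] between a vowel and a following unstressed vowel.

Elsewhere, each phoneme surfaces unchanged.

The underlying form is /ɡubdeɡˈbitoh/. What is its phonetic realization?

[ɡəbdəɡˈbiɾəh]

/ɡ/ (word-initial) fails the environment for rule 2, so it stays [ɡ].
/u/ meets the environment for rule 1 (in an unstressed syllable) → [ə].
/b/ (between /u/ and /d/) is in the target of rule 2 but the environment (word-finally) is not met → [b].
/d/ (between /b/ and /e/) fails the environment for rule 2, so it stays [d].
/e/ (between /d/ and /ɡ/) occurs in an unstressed syllable → [ə] by rule 1.
/ɡ/ (between /e/ and /b/): rule 2 targets it, but not word-finally → unchanged [ɡ].
/b/ — between /ɡ/ and /i/; rule 2 does not apply here → [b].
/i/ — between /b/ and /t/; rule 1 does not apply here → [i].
Rule 3 applies to /t/ (between /i/ and /o/: between a vowel and a following unstressed vowel) → [ɾ].
/o/ — between /t/ and /h/, in an unstressed syllable — surfaces as [ə] (rule 1).
/h/ (word-final): no rule targets it → [h].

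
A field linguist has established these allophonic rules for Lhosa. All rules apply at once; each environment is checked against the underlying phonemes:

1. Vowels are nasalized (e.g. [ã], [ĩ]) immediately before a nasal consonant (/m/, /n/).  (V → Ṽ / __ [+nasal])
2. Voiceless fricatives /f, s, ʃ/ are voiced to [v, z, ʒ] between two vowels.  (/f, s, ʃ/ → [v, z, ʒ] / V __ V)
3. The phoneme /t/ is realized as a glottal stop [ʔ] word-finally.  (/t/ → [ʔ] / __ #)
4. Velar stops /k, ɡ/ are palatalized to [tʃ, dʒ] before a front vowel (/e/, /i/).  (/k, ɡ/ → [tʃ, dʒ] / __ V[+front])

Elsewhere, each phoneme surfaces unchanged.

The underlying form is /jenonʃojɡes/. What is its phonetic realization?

/j/ — not in any rule's target class → [j].
/e/ meets the environment for rule 1 (before a nasal consonant) → [ẽ].
/n/ — not in any rule's target class → [n].
/o/ (between /n/ and /n/) occurs before a nasal consonant → [õ] by rule 1.
/n/ — not in any rule's target class → [n].
/ʃ/ (between /n/ and /o/) fails the environment for rule 2, so it stays [ʃ].
/o/ (between /ʃ/ and /j/) fails the environment for rule 1, so it stays [o].
/j/ stays [j].
/ɡ/ (between /j/ and /e/): before a front vowel, so rule 4 applies → [dʒ].
/e/ (between /ɡ/ and /s/) fails the environment for rule 1, so it stays [e].
/s/ (word-final) is in the target of rule 2 but the environment (between two vowels) is not met → [s].

[jẽnõnʃojdʒes]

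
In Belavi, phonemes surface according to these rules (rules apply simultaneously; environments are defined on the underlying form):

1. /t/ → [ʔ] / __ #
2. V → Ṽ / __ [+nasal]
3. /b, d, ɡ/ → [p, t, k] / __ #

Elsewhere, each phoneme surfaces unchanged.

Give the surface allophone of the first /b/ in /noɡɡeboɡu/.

/b/ (between /e/ and /o/): rule 3 targets it, but not word-finally → unchanged [b].

[b]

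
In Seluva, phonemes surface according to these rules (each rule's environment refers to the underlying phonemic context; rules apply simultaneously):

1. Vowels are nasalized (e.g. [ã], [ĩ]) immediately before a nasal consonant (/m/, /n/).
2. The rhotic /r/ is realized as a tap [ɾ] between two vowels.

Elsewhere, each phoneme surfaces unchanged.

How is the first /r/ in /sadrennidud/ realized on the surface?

[r]

/r/ (between /d/ and /e/) is in the target of rule 2 but the environment (between two vowels) is not met → [r].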